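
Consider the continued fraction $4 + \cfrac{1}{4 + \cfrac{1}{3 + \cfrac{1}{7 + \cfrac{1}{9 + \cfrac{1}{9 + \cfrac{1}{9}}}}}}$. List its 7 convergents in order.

Using the convergent recurrence p_i = a_i*p_{i-1} + p_{i-2}, q_i = a_i*q_{i-1} + q_{i-2} with p_{-2}=0, p_{-1}=1, q_{-2}=1, q_{-1}=0:
  i=0: a_0=4, p_0 = 4*1 + 0 = 4, q_0 = 4*0 + 1 = 1.
  i=1: a_1=4, p_1 = 4*4 + 1 = 17, q_1 = 4*1 + 0 = 4.
  i=2: a_2=3, p_2 = 3*17 + 4 = 55, q_2 = 3*4 + 1 = 13.
  i=3: a_3=7, p_3 = 7*55 + 17 = 402, q_3 = 7*13 + 4 = 95.
  i=4: a_4=9, p_4 = 9*402 + 55 = 3673, q_4 = 9*95 + 13 = 868.
  i=5: a_5=9, p_5 = 9*3673 + 402 = 33459, q_5 = 9*868 + 95 = 7907.
  i=6: a_6=9, p_6 = 9*33459 + 3673 = 304804, q_6 = 9*7907 + 868 = 72031.

4/1, 17/4, 55/13, 402/95, 3673/868, 33459/7907, 304804/72031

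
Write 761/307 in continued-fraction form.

[2; 2, 11, 3, 4]

Run the Euclidean algorithm on 761 and 307; the successive quotients are the partial quotients a_0, a_1, ... (each step inverts the fractional part left over by the previous one):
  761 = 2*307 + 147, so a_0 = 2.
  307 = 2*147 + 13, so a_1 = 2.
  147 = 11*13 + 4, so a_2 = 11.
  13 = 3*4 + 1, so a_3 = 3.
  4 = 4*1 + 0, so a_4 = 4.
The remainder reaches 0 after 5 divisions, so the expansion has 5 partial quotients, read off in order.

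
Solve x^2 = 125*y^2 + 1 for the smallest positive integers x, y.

(x, y) = (930249, 83204)

First expand sqrt(125) as a continued fraction. With x_i = (sqrt(125) + m_i)/d_i and (m_0, d_0) = (0, 1): a_0 = floor(sqrt(125)) = 11, since 11^2 = 121 <= 125 < 144 = 12^2.
Iterate m_{i+1} = d_i*a_i - m_i, d_{i+1} = (125 - m_{i+1}^2)/d_i, a_{i+1} = floor((a_0 + m_{i+1})/d_{i+1}):
  m_1 = 1*11 - 0 = 11, d_1 = (125 - 11^2)/1 = 4/1 = 4, a_1 = floor((11 + 11)/4) = 5.
  m_2 = 4*5 - 11 = 9, d_2 = (125 - 9^2)/4 = 44/4 = 11, a_2 = floor((11 + 9)/11) = 1.
  m_3 = 11*1 - 9 = 2, d_3 = (125 - 2^2)/11 = 121/11 = 11, a_3 = floor((11 + 2)/11) = 1.
  m_4 = 11*1 - 2 = 9, d_4 = (125 - 9^2)/11 = 44/11 = 4, a_4 = floor((11 + 9)/4) = 5.
  m_5 = 4*5 - 9 = 11, d_5 = (125 - 11^2)/4 = 4/4 = 1, a_5 = floor((11 + 11)/1) = 22.
  m_6 = 1*22 - 11 = 11, d_6 = (125 - 11^2)/1 = 4/1 = 4: (m_6, d_6) = (m_1, d_1) = (11, 4), so from here the quotients repeat a_1, ..., a_5; the period length is 5.
So sqrt(125) = [11; (5, 1, 1, 5, 22)] with period length k = 5.
k is odd, so (p_{k-1}, q_{k-1}) only solves x^2 - 125y^2 = -1 and the fundamental solution of x^2 - 125y^2 = 1 is (p_{2k-1}, q_{2k-1}) = (p_9, q_9); compute convergents through index 9, running through the period twice.
Convergents (p_i = a_i*p_{i-1} + p_{i-2}, q_i = a_i*q_{i-1} + q_{i-2} with p_{-2}=0, p_{-1}=1, q_{-2}=1, q_{-1}=0):
  i=0: a_0=11, p_0 = 11*1 + 0 = 11, q_0 = 11*0 + 1 = 1.
  i=1: a_1=5, p_1 = 5*11 + 1 = 56, q_1 = 5*1 + 0 = 5.
  i=2: a_2=1, p_2 = 1*56 + 11 = 67, q_2 = 1*5 + 1 = 6.
  i=3: a_3=1, p_3 = 1*67 + 56 = 123, q_3 = 1*6 + 5 = 11.
  i=4: a_4=5, p_4 = 5*123 + 67 = 682, q_4 = 5*11 + 6 = 61.
  i=5: a_5=22, p_5 = 22*682 + 123 = 15127, q_5 = 22*61 + 11 = 1353.
  i=6: a_6=5, p_6 = 5*15127 + 682 = 76317, q_6 = 5*1353 + 61 = 6826.
  i=7: a_7=1, p_7 = 1*76317 + 15127 = 91444, q_7 = 1*6826 + 1353 = 8179.
  i=8: a_8=1, p_8 = 1*91444 + 76317 = 167761, q_8 = 1*8179 + 6826 = 15005.
  i=9: a_9=5, p_9 = 5*167761 + 91444 = 930249, q_9 = 5*15005 + 8179 = 83204.
Indeed p_4^2 - 125*q_4^2 = 465124 - 465125 = -1, not +1.
Check: 930249^2 - 125*83204^2 = 865363202001 - 865363202000 = 1, so (x, y) = (930249, 83204) solves the equation, and by the theorem it is the least positive solution.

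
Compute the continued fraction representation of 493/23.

[21; 2, 3, 3]

Run the Euclidean algorithm on 493 and 23; the successive quotients are the partial quotients a_0, a_1, ... (each step inverts the fractional part left over by the previous one):
  493 = 21*23 + 10, so a_0 = 21.
  23 = 2*10 + 3, so a_1 = 2.
  10 = 3*3 + 1, so a_2 = 3.
  3 = 3*1 + 0, so a_3 = 3.
The remainder reaches 0 after 4 divisions, so the expansion has 4 partial quotients, read off in order.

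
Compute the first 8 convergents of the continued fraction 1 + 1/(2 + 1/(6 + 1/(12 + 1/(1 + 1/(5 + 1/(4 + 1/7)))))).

1/1, 3/2, 19/13, 231/158, 250/171, 1481/1013, 6174/4223, 44699/30574

Using the convergent recurrence p_i = a_i*p_{i-1} + p_{i-2}, q_i = a_i*q_{i-1} + q_{i-2} with p_{-2}=0, p_{-1}=1, q_{-2}=1, q_{-1}=0:
  i=0: a_0=1, p_0 = 1*1 + 0 = 1, q_0 = 1*0 + 1 = 1.
  i=1: a_1=2, p_1 = 2*1 + 1 = 3, q_1 = 2*1 + 0 = 2.
  i=2: a_2=6, p_2 = 6*3 + 1 = 19, q_2 = 6*2 + 1 = 13.
  i=3: a_3=12, p_3 = 12*19 + 3 = 231, q_3 = 12*13 + 2 = 158.
  i=4: a_4=1, p_4 = 1*231 + 19 = 250, q_4 = 1*158 + 13 = 171.
  i=5: a_5=5, p_5 = 5*250 + 231 = 1481, q_5 = 5*171 + 158 = 1013.
  i=6: a_6=4, p_6 = 4*1481 + 250 = 6174, q_6 = 4*1013 + 171 = 4223.
  i=7: a_7=7, p_7 = 7*6174 + 1481 = 44699, q_7 = 7*4223 + 1013 = 30574.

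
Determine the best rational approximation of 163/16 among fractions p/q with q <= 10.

51/5

Expand x = 163/16 as a continued fraction with the Euclidean algorithm:
  163 = 10*16 + 3, so a_0 = 10.
  16 = 5*3 + 1, so a_1 = 5.
  3 = 3*1 + 0, so a_2 = 3.
so x = [10; 5, 3].
Convergents (p_i = a_i*p_{i-1} + p_{i-2}, q_i = a_i*q_{i-1} + q_{i-2} with p_{-2}=0, p_{-1}=1, q_{-2}=1, q_{-1}=0), until the denominator exceeds 10:
  i=0: a_0=10, p_0 = 10*1 + 0 = 10, q_0 = 10*0 + 1 = 1.
  i=1: a_1=5, p_1 = 5*10 + 1 = 51, q_1 = 5*1 + 0 = 5.
  i=2: a_2=3, p_2 = 3*51 + 10 = 163, q_2 = 3*5 + 1 = 16.
q_2 = 16 > 10, so the last convergent with denominator <= 10 is p_1/q_1 = 51/5.
The closest fraction with denominator <= 10 is either p_1/q_1 or the intermediate fraction (k*p_1 + p_0)/(k*q_1 + q_0) with the largest k >= 1 whose denominator stays <= 10; these approach x as k grows, and every other convergent or intermediate fraction in range is farther away.
Largest k: floor((10 - q_0)/q_1) = floor((10 - 1)/5) = 1.
That gives (1*51 + 10)/(1*5 + 1) = 61/6.
Compare the errors: |x - 51/5| = |163*5 - 51*16|/(16*5) = 1/80, and |x - 61/6| = |163*6 - 61*16|/(16*6) = 2/96.
Cross-multiplying, 1*96 = 96 < 160 = 2*80, so 1/80 is smaller: the convergent 51/5 is closer to x than 61/6.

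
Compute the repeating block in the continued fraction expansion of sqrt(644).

Write x_i = (sqrt(644) + m_i)/d_i with (m_0, d_0) = (0, 1). a_0 = floor(sqrt(644)) = 25, since 25^2 = 625 <= 644 < 676 = 26^2.
Iterate m_{i+1} = d_i*a_i - m_i, d_{i+1} = (644 - m_{i+1}^2)/d_i, a_{i+1} = floor((a_0 + m_{i+1})/d_{i+1}):
  m_1 = 1*25 - 0 = 25, d_1 = (644 - 25^2)/1 = 19/1 = 19, a_1 = floor((25 + 25)/19) = 2.
  m_2 = 19*2 - 25 = 13, d_2 = (644 - 13^2)/19 = 475/19 = 25, a_2 = floor((25 + 13)/25) = 1.
  m_3 = 25*1 - 13 = 12, d_3 = (644 - 12^2)/25 = 500/25 = 20, a_3 = floor((25 + 12)/20) = 1.
  m_4 = 20*1 - 12 = 8, d_4 = (644 - 8^2)/20 = 580/20 = 29, a_4 = floor((25 + 8)/29) = 1.
  m_5 = 29*1 - 8 = 21, d_5 = (644 - 21^2)/29 = 203/29 = 7, a_5 = floor((25 + 21)/7) = 6.
  m_6 = 7*6 - 21 = 21, d_6 = (644 - 21^2)/7 = 203/7 = 29, a_6 = floor((25 + 21)/29) = 1.
  m_7 = 29*1 - 21 = 8, d_7 = (644 - 8^2)/29 = 580/29 = 20, a_7 = floor((25 + 8)/20) = 1.
  m_8 = 20*1 - 8 = 12, d_8 = (644 - 12^2)/20 = 500/20 = 25, a_8 = floor((25 + 12)/25) = 1.
  m_9 = 25*1 - 12 = 13, d_9 = (644 - 13^2)/25 = 475/25 = 19, a_9 = floor((25 + 13)/19) = 2.
  m_10 = 19*2 - 13 = 25, d_10 = (644 - 25^2)/19 = 19/19 = 1, a_10 = floor((25 + 25)/1) = 50.
  m_11 = 1*50 - 25 = 25, d_11 = (644 - 25^2)/1 = 19/1 = 19: (m_11, d_11) = (m_1, d_1) = (25, 19), so from here the quotients repeat a_1, ..., a_10; the period length is 10.
Hence the expansion of sqrt(644) is a_0 = 25 followed by the repeating block 2, 1, 1, 1, 6, 1, 1, 1, 2, 50 (period 10).

[25; (2, 1, 1, 1, 6, 1, 1, 1, 2, 50)]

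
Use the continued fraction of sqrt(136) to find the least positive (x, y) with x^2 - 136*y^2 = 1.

(x, y) = (35, 3)

First expand sqrt(136) as a continued fraction. With x_i = (sqrt(136) + m_i)/d_i and (m_0, d_0) = (0, 1): a_0 = floor(sqrt(136)) = 11, since 11^2 = 121 <= 136 < 144 = 12^2.
Iterate m_{i+1} = d_i*a_i - m_i, d_{i+1} = (136 - m_{i+1}^2)/d_i, a_{i+1} = floor((a_0 + m_{i+1})/d_{i+1}):
  m_1 = 1*11 - 0 = 11, d_1 = (136 - 11^2)/1 = 15/1 = 15, a_1 = floor((11 + 11)/15) = 1.
  m_2 = 15*1 - 11 = 4, d_2 = (136 - 4^2)/15 = 120/15 = 8, a_2 = floor((11 + 4)/8) = 1.
  m_3 = 8*1 - 4 = 4, d_3 = (136 - 4^2)/8 = 120/8 = 15, a_3 = floor((11 + 4)/15) = 1.
  m_4 = 15*1 - 4 = 11, d_4 = (136 - 11^2)/15 = 15/15 = 1, a_4 = floor((11 + 11)/1) = 22.
  m_5 = 1*22 - 11 = 11, d_5 = (136 - 11^2)/1 = 15/1 = 15: (m_5, d_5) = (m_1, d_1) = (11, 15), so from here the quotients repeat a_1, ..., a_4; the period length is 4.
So sqrt(136) = [11; (1, 1, 1, 22)] with period length k = 4.
k is even, so the fundamental solution of x^2 - 136y^2 = 1 is (p_{k-1}, q_{k-1}) = (p_3, q_3); compute convergents through index 3.
Convergents (p_i = a_i*p_{i-1} + p_{i-2}, q_i = a_i*q_{i-1} + q_{i-2} with p_{-2}=0, p_{-1}=1, q_{-2}=1, q_{-1}=0):
  i=0: a_0=11, p_0 = 11*1 + 0 = 11, q_0 = 11*0 + 1 = 1.
  i=1: a_1=1, p_1 = 1*11 + 1 = 12, q_1 = 1*1 + 0 = 1.
  i=2: a_2=1, p_2 = 1*12 + 11 = 23, q_2 = 1*1 + 1 = 2.
  i=3: a_3=1, p_3 = 1*23 + 12 = 35, q_3 = 1*2 + 1 = 3.
Check: 35^2 - 136*3^2 = 1225 - 1224 = 1, so (x, y) = (35, 3) solves the equation, and by the theorem it is the least positive solution.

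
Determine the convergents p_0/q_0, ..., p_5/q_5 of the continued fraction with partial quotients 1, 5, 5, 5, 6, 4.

1/1, 6/5, 31/26, 161/135, 997/836, 4149/3479

Using the convergent recurrence p_i = a_i*p_{i-1} + p_{i-2}, q_i = a_i*q_{i-1} + q_{i-2} with p_{-2}=0, p_{-1}=1, q_{-2}=1, q_{-1}=0:
  i=0: a_0=1, p_0 = 1*1 + 0 = 1, q_0 = 1*0 + 1 = 1.
  i=1: a_1=5, p_1 = 5*1 + 1 = 6, q_1 = 5*1 + 0 = 5.
  i=2: a_2=5, p_2 = 5*6 + 1 = 31, q_2 = 5*5 + 1 = 26.
  i=3: a_3=5, p_3 = 5*31 + 6 = 161, q_3 = 5*26 + 5 = 135.
  i=4: a_4=6, p_4 = 6*161 + 31 = 997, q_4 = 6*135 + 26 = 836.
  i=5: a_5=4, p_5 = 4*997 + 161 = 4149, q_5 = 4*836 + 135 = 3479.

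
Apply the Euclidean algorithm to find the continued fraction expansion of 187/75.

[2; 2, 37]

Run the Euclidean algorithm on 187 and 75; the successive quotients are the partial quotients a_0, a_1, ... (each step inverts the fractional part left over by the previous one):
  187 = 2*75 + 37, so a_0 = 2.
  75 = 2*37 + 1, so a_1 = 2.
  37 = 37*1 + 0, so a_2 = 37.
The remainder reaches 0 after 3 divisions, so the expansion has 3 partial quotients, read off in order.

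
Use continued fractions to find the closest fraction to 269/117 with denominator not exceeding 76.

Expand x = 269/117 as a continued fraction with the Euclidean algorithm:
  269 = 2*117 + 35, so a_0 = 2.
  117 = 3*35 + 12, so a_1 = 3.
  35 = 2*12 + 11, so a_2 = 2.
  12 = 1*11 + 1, so a_3 = 1.
  11 = 11*1 + 0, so a_4 = 11.
so x = [2; 3, 2, 1, 11].
Convergents (p_i = a_i*p_{i-1} + p_{i-2}, q_i = a_i*q_{i-1} + q_{i-2} with p_{-2}=0, p_{-1}=1, q_{-2}=1, q_{-1}=0), until the denominator exceeds 76:
  i=0: a_0=2, p_0 = 2*1 + 0 = 2, q_0 = 2*0 + 1 = 1.
  i=1: a_1=3, p_1 = 3*2 + 1 = 7, q_1 = 3*1 + 0 = 3.
  i=2: a_2=2, p_2 = 2*7 + 2 = 16, q_2 = 2*3 + 1 = 7.
  i=3: a_3=1, p_3 = 1*16 + 7 = 23, q_3 = 1*7 + 3 = 10.
  i=4: a_4=11, p_4 = 11*23 + 16 = 269, q_4 = 11*10 + 7 = 117.
q_4 = 117 > 76, so the last convergent with denominator <= 76 is p_3/q_3 = 23/10.
The closest fraction with denominator <= 76 is either p_3/q_3 or the intermediate fraction (k*p_3 + p_2)/(k*q_3 + q_2) with the largest k >= 1 whose denominator stays <= 76; these approach x as k grows, and every other convergent or intermediate fraction in range is farther away.
Largest k: floor((76 - q_2)/q_3) = floor((76 - 7)/10) = 6.
That gives (6*23 + 16)/(6*10 + 7) = 154/67.
Compare the errors: |x - 23/10| = |269*10 - 23*117|/(117*10) = 1/1170, and |x - 154/67| = |269*67 - 154*117|/(117*67) = 5/7839.
Cross-multiplying, 5*1170 = 5850 < 7839 = 1*7839, so 5/7839 is smaller: the intermediate fraction 154/67 is closer to x than 23/10.

154/67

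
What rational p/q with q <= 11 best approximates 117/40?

32/11

Expand x = 117/40 as a continued fraction with the Euclidean algorithm:
  117 = 2*40 + 37, so a_0 = 2.
  40 = 1*37 + 3, so a_1 = 1.
  37 = 12*3 + 1, so a_2 = 12.
  3 = 3*1 + 0, so a_3 = 3.
so x = [2; 1, 12, 3].
Convergents (p_i = a_i*p_{i-1} + p_{i-2}, q_i = a_i*q_{i-1} + q_{i-2} with p_{-2}=0, p_{-1}=1, q_{-2}=1, q_{-1}=0), until the denominator exceeds 11:
  i=0: a_0=2, p_0 = 2*1 + 0 = 2, q_0 = 2*0 + 1 = 1.
  i=1: a_1=1, p_1 = 1*2 + 1 = 3, q_1 = 1*1 + 0 = 1.
  i=2: a_2=12, p_2 = 12*3 + 2 = 38, q_2 = 12*1 + 1 = 13.
q_2 = 13 > 11, so the last convergent with denominator <= 11 is p_1/q_1 = 3/1.
The closest fraction with denominator <= 11 is either p_1/q_1 or the intermediate fraction (k*p_1 + p_0)/(k*q_1 + q_0) with the largest k >= 1 whose denominator stays <= 11; these approach x as k grows, and every other convergent or intermediate fraction in range is farther away.
Largest k: floor((11 - q_0)/q_1) = floor((11 - 1)/1) = 10.
That gives (10*3 + 2)/(10*1 + 1) = 32/11.
Compare the errors: |x - 3/1| = |117*1 - 3*40|/(40*1) = 3/40, and |x - 32/11| = |117*11 - 32*40|/(40*11) = 7/440.
Cross-multiplying, 7*40 = 280 < 1320 = 3*440, so 7/440 is smaller: the intermediate fraction 32/11 is closer to x than 3/1.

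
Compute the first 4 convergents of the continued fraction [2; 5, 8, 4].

2/1, 11/5, 90/41, 371/169

Using the convergent recurrence p_i = a_i*p_{i-1} + p_{i-2}, q_i = a_i*q_{i-1} + q_{i-2} with p_{-2}=0, p_{-1}=1, q_{-2}=1, q_{-1}=0:
  i=0: a_0=2, p_0 = 2*1 + 0 = 2, q_0 = 2*0 + 1 = 1.
  i=1: a_1=5, p_1 = 5*2 + 1 = 11, q_1 = 5*1 + 0 = 5.
  i=2: a_2=8, p_2 = 8*11 + 2 = 90, q_2 = 8*5 + 1 = 41.
  i=3: a_3=4, p_3 = 4*90 + 11 = 371, q_3 = 4*41 + 5 = 169.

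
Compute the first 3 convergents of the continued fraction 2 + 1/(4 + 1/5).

Using the convergent recurrence p_i = a_i*p_{i-1} + p_{i-2}, q_i = a_i*q_{i-1} + q_{i-2} with p_{-2}=0, p_{-1}=1, q_{-2}=1, q_{-1}=0:
  i=0: a_0=2, p_0 = 2*1 + 0 = 2, q_0 = 2*0 + 1 = 1.
  i=1: a_1=4, p_1 = 4*2 + 1 = 9, q_1 = 4*1 + 0 = 4.
  i=2: a_2=5, p_2 = 5*9 + 2 = 47, q_2 = 5*4 + 1 = 21.

2/1, 9/4, 47/21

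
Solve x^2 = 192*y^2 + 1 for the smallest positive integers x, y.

First expand sqrt(192) as a continued fraction. With x_i = (sqrt(192) + m_i)/d_i and (m_0, d_0) = (0, 1): a_0 = floor(sqrt(192)) = 13, since 13^2 = 169 <= 192 < 196 = 14^2.
Iterate m_{i+1} = d_i*a_i - m_i, d_{i+1} = (192 - m_{i+1}^2)/d_i, a_{i+1} = floor((a_0 + m_{i+1})/d_{i+1}):
  m_1 = 1*13 - 0 = 13, d_1 = (192 - 13^2)/1 = 23/1 = 23, a_1 = floor((13 + 13)/23) = 1.
  m_2 = 23*1 - 13 = 10, d_2 = (192 - 10^2)/23 = 92/23 = 4, a_2 = floor((13 + 10)/4) = 5.
  m_3 = 4*5 - 10 = 10, d_3 = (192 - 10^2)/4 = 92/4 = 23, a_3 = floor((13 + 10)/23) = 1.
  m_4 = 23*1 - 10 = 13, d_4 = (192 - 13^2)/23 = 23/23 = 1, a_4 = floor((13 + 13)/1) = 26.
  m_5 = 1*26 - 13 = 13, d_5 = (192 - 13^2)/1 = 23/1 = 23: (m_5, d_5) = (m_1, d_1) = (13, 23), so from here the quotients repeat a_1, ..., a_4; the period length is 4.
So sqrt(192) = [13; (1, 5, 1, 26)] with period length k = 4.
k is even, so the fundamental solution of x^2 - 192y^2 = 1 is (p_{k-1}, q_{k-1}) = (p_3, q_3); compute convergents through index 3.
Convergents (p_i = a_i*p_{i-1} + p_{i-2}, q_i = a_i*q_{i-1} + q_{i-2} with p_{-2}=0, p_{-1}=1, q_{-2}=1, q_{-1}=0):
  i=0: a_0=13, p_0 = 13*1 + 0 = 13, q_0 = 13*0 + 1 = 1.
  i=1: a_1=1, p_1 = 1*13 + 1 = 14, q_1 = 1*1 + 0 = 1.
  i=2: a_2=5, p_2 = 5*14 + 13 = 83, q_2 = 5*1 + 1 = 6.
  i=3: a_3=1, p_3 = 1*83 + 14 = 97, q_3 = 1*6 + 1 = 7.
Check: 97^2 - 192*7^2 = 9409 - 9408 = 1, so (x, y) = (97, 7) solves the equation, and by the theorem it is the least positive solution.

(x, y) = (97, 7)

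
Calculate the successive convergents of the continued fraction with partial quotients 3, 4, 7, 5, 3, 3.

3/1, 13/4, 94/29, 483/149, 1543/476, 5112/1577

Using the convergent recurrence p_i = a_i*p_{i-1} + p_{i-2}, q_i = a_i*q_{i-1} + q_{i-2} with p_{-2}=0, p_{-1}=1, q_{-2}=1, q_{-1}=0:
  i=0: a_0=3, p_0 = 3*1 + 0 = 3, q_0 = 3*0 + 1 = 1.
  i=1: a_1=4, p_1 = 4*3 + 1 = 13, q_1 = 4*1 + 0 = 4.
  i=2: a_2=7, p_2 = 7*13 + 3 = 94, q_2 = 7*4 + 1 = 29.
  i=3: a_3=5, p_3 = 5*94 + 13 = 483, q_3 = 5*29 + 4 = 149.
  i=4: a_4=3, p_4 = 3*483 + 94 = 1543, q_4 = 3*149 + 29 = 476.
  i=5: a_5=3, p_5 = 3*1543 + 483 = 5112, q_5 = 3*476 + 149 = 1577.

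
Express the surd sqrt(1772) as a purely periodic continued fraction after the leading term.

[42; (10, 1, 1, 20, 1, 1, 10, 84)]

Write x_i = (sqrt(1772) + m_i)/d_i with (m_0, d_0) = (0, 1). a_0 = floor(sqrt(1772)) = 42, since 42^2 = 1764 <= 1772 < 1849 = 43^2.
Iterate m_{i+1} = d_i*a_i - m_i, d_{i+1} = (1772 - m_{i+1}^2)/d_i, a_{i+1} = floor((a_0 + m_{i+1})/d_{i+1}):
  m_1 = 1*42 - 0 = 42, d_1 = (1772 - 42^2)/1 = 8/1 = 8, a_1 = floor((42 + 42)/8) = 10.
  m_2 = 8*10 - 42 = 38, d_2 = (1772 - 38^2)/8 = 328/8 = 41, a_2 = floor((42 + 38)/41) = 1.
  m_3 = 41*1 - 38 = 3, d_3 = (1772 - 3^2)/41 = 1763/41 = 43, a_3 = floor((42 + 3)/43) = 1.
  m_4 = 43*1 - 3 = 40, d_4 = (1772 - 40^2)/43 = 172/43 = 4, a_4 = floor((42 + 40)/4) = 20.
  m_5 = 4*20 - 40 = 40, d_5 = (1772 - 40^2)/4 = 172/4 = 43, a_5 = floor((42 + 40)/43) = 1.
  m_6 = 43*1 - 40 = 3, d_6 = (1772 - 3^2)/43 = 1763/43 = 41, a_6 = floor((42 + 3)/41) = 1.
  m_7 = 41*1 - 3 = 38, d_7 = (1772 - 38^2)/41 = 328/41 = 8, a_7 = floor((42 + 38)/8) = 10.
  m_8 = 8*10 - 38 = 42, d_8 = (1772 - 42^2)/8 = 8/8 = 1, a_8 = floor((42 + 42)/1) = 84.
  m_9 = 1*84 - 42 = 42, d_9 = (1772 - 42^2)/1 = 8/1 = 8: (m_9, d_9) = (m_1, d_1) = (42, 8), so from here the quotients repeat a_1, ..., a_8; the period length is 8.
Hence the expansion of sqrt(1772) is a_0 = 42 followed by the repeating block 10, 1, 1, 20, 1, 1, 10, 84 (period 8).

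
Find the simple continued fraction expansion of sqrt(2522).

Write x_i = (sqrt(2522) + m_i)/d_i with (m_0, d_0) = (0, 1). a_0 = floor(sqrt(2522)) = 50, since 50^2 = 2500 <= 2522 < 2601 = 51^2.
Iterate m_{i+1} = d_i*a_i - m_i, d_{i+1} = (2522 - m_{i+1}^2)/d_i, a_{i+1} = floor((a_0 + m_{i+1})/d_{i+1}):
  m_1 = 1*50 - 0 = 50, d_1 = (2522 - 50^2)/1 = 22/1 = 22, a_1 = floor((50 + 50)/22) = 4.
  m_2 = 22*4 - 50 = 38, d_2 = (2522 - 38^2)/22 = 1078/22 = 49, a_2 = floor((50 + 38)/49) = 1.
  m_3 = 49*1 - 38 = 11, d_3 = (2522 - 11^2)/49 = 2401/49 = 49, a_3 = floor((50 + 11)/49) = 1.
  m_4 = 49*1 - 11 = 38, d_4 = (2522 - 38^2)/49 = 1078/49 = 22, a_4 = floor((50 + 38)/22) = 4.
  m_5 = 22*4 - 38 = 50, d_5 = (2522 - 50^2)/22 = 22/22 = 1, a_5 = floor((50 + 50)/1) = 100.
  m_6 = 1*100 - 50 = 50, d_6 = (2522 - 50^2)/1 = 22/1 = 22: (m_6, d_6) = (m_1, d_1) = (50, 22), so from here the quotients repeat a_1, ..., a_5; the period length is 5.
Hence the expansion of sqrt(2522) is a_0 = 50 followed by the repeating block 4, 1, 1, 4, 100 (period 5).

[50; (4, 1, 1, 4, 100)]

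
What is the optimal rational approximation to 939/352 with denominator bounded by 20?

8/3

Expand x = 939/352 as a continued fraction with the Euclidean algorithm:
  939 = 2*352 + 235, so a_0 = 2.
  352 = 1*235 + 117, so a_1 = 1.
  235 = 2*117 + 1, so a_2 = 2.
  117 = 117*1 + 0, so a_3 = 117.
so x = [2; 1, 2, 117].
Convergents (p_i = a_i*p_{i-1} + p_{i-2}, q_i = a_i*q_{i-1} + q_{i-2} with p_{-2}=0, p_{-1}=1, q_{-2}=1, q_{-1}=0), until the denominator exceeds 20:
  i=0: a_0=2, p_0 = 2*1 + 0 = 2, q_0 = 2*0 + 1 = 1.
  i=1: a_1=1, p_1 = 1*2 + 1 = 3, q_1 = 1*1 + 0 = 1.
  i=2: a_2=2, p_2 = 2*3 + 2 = 8, q_2 = 2*1 + 1 = 3.
  i=3: a_3=117, p_3 = 117*8 + 3 = 939, q_3 = 117*3 + 1 = 352.
q_3 = 352 > 20, so the last convergent with denominator <= 20 is p_2/q_2 = 8/3.
The closest fraction with denominator <= 20 is either p_2/q_2 or the intermediate fraction (k*p_2 + p_1)/(k*q_2 + q_1) with the largest k >= 1 whose denominator stays <= 20; these approach x as k grows, and every other convergent or intermediate fraction in range is farther away.
Largest k: floor((20 - q_1)/q_2) = floor((20 - 1)/3) = 6.
That gives (6*8 + 3)/(6*3 + 1) = 51/19.
Compare the errors: |x - 8/3| = |939*3 - 8*352|/(352*3) = 1/1056, and |x - 51/19| = |939*19 - 51*352|/(352*19) = 111/6688.
Cross-multiplying, 1*6688 = 6688 < 117216 = 111*1056, so 1/1056 is smaller: the convergent 8/3 is closer to x than 51/19.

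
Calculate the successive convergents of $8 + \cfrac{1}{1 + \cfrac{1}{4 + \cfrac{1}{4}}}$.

8/1, 9/1, 44/5, 185/21

Using the convergent recurrence p_i = a_i*p_{i-1} + p_{i-2}, q_i = a_i*q_{i-1} + q_{i-2} with p_{-2}=0, p_{-1}=1, q_{-2}=1, q_{-1}=0:
  i=0: a_0=8, p_0 = 8*1 + 0 = 8, q_0 = 8*0 + 1 = 1.
  i=1: a_1=1, p_1 = 1*8 + 1 = 9, q_1 = 1*1 + 0 = 1.
  i=2: a_2=4, p_2 = 4*9 + 8 = 44, q_2 = 4*1 + 1 = 5.
  i=3: a_3=4, p_3 = 4*44 + 9 = 185, q_3 = 4*5 + 1 = 21.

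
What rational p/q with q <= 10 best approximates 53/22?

Expand x = 53/22 as a continued fraction with the Euclidean algorithm:
  53 = 2*22 + 9, so a_0 = 2.
  22 = 2*9 + 4, so a_1 = 2.
  9 = 2*4 + 1, so a_2 = 2.
  4 = 4*1 + 0, so a_3 = 4.
so x = [2; 2, 2, 4].
Convergents (p_i = a_i*p_{i-1} + p_{i-2}, q_i = a_i*q_{i-1} + q_{i-2} with p_{-2}=0, p_{-1}=1, q_{-2}=1, q_{-1}=0), until the denominator exceeds 10:
  i=0: a_0=2, p_0 = 2*1 + 0 = 2, q_0 = 2*0 + 1 = 1.
  i=1: a_1=2, p_1 = 2*2 + 1 = 5, q_1 = 2*1 + 0 = 2.
  i=2: a_2=2, p_2 = 2*5 + 2 = 12, q_2 = 2*2 + 1 = 5.
  i=3: a_3=4, p_3 = 4*12 + 5 = 53, q_3 = 4*5 + 2 = 22.
q_3 = 22 > 10, so the last convergent with denominator <= 10 is p_2/q_2 = 12/5.
The closest fraction with denominator <= 10 is either p_2/q_2 or the intermediate fraction (k*p_2 + p_1)/(k*q_2 + q_1) with the largest k >= 1 whose denominator stays <= 10; these approach x as k grows, and every other convergent or intermediate fraction in range is farther away.
Largest k: floor((10 - q_1)/q_2) = floor((10 - 2)/5) = 1.
That gives (1*12 + 5)/(1*5 + 2) = 17/7.
Compare the errors: |x - 12/5| = |53*5 - 12*22|/(22*5) = 1/110, and |x - 17/7| = |53*7 - 17*22|/(22*7) = 3/154.
Cross-multiplying, 1*154 = 154 < 330 = 3*110, so 1/110 is smaller: the convergent 12/5 is closer to x than 17/7.

12/5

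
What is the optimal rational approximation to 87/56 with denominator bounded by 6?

8/5

Expand x = 87/56 as a continued fraction with the Euclidean algorithm:
  87 = 1*56 + 31, so a_0 = 1.
  56 = 1*31 + 25, so a_1 = 1.
  31 = 1*25 + 6, so a_2 = 1.
  25 = 4*6 + 1, so a_3 = 4.
  6 = 6*1 + 0, so a_4 = 6.
so x = [1; 1, 1, 4, 6].
Convergents (p_i = a_i*p_{i-1} + p_{i-2}, q_i = a_i*q_{i-1} + q_{i-2} with p_{-2}=0, p_{-1}=1, q_{-2}=1, q_{-1}=0), until the denominator exceeds 6:
  i=0: a_0=1, p_0 = 1*1 + 0 = 1, q_0 = 1*0 + 1 = 1.
  i=1: a_1=1, p_1 = 1*1 + 1 = 2, q_1 = 1*1 + 0 = 1.
  i=2: a_2=1, p_2 = 1*2 + 1 = 3, q_2 = 1*1 + 1 = 2.
  i=3: a_3=4, p_3 = 4*3 + 2 = 14, q_3 = 4*2 + 1 = 9.
q_3 = 9 > 6, so the last convergent with denominator <= 6 is p_2/q_2 = 3/2.
The closest fraction with denominator <= 6 is either p_2/q_2 or the intermediate fraction (k*p_2 + p_1)/(k*q_2 + q_1) with the largest k >= 1 whose denominator stays <= 6; these approach x as k grows, and every other convergent or intermediate fraction in range is farther away.
Largest k: floor((6 - q_1)/q_2) = floor((6 - 1)/2) = 2.
That gives (2*3 + 2)/(2*2 + 1) = 8/5.
Compare the errors: |x - 3/2| = |87*2 - 3*56|/(56*2) = 6/112, and |x - 8/5| = |87*5 - 8*56|/(56*5) = 13/280.
Cross-multiplying, 13*112 = 1456 < 1680 = 6*280, so 13/280 is smaller: the intermediate fraction 8/5 is closer to x than 3/2.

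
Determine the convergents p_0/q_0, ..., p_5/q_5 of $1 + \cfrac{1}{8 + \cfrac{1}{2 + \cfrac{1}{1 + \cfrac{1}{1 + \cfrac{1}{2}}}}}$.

Using the convergent recurrence p_i = a_i*p_{i-1} + p_{i-2}, q_i = a_i*q_{i-1} + q_{i-2} with p_{-2}=0, p_{-1}=1, q_{-2}=1, q_{-1}=0:
  i=0: a_0=1, p_0 = 1*1 + 0 = 1, q_0 = 1*0 + 1 = 1.
  i=1: a_1=8, p_1 = 8*1 + 1 = 9, q_1 = 8*1 + 0 = 8.
  i=2: a_2=2, p_2 = 2*9 + 1 = 19, q_2 = 2*8 + 1 = 17.
  i=3: a_3=1, p_3 = 1*19 + 9 = 28, q_3 = 1*17 + 8 = 25.
  i=4: a_4=1, p_4 = 1*28 + 19 = 47, q_4 = 1*25 + 17 = 42.
  i=5: a_5=2, p_5 = 2*47 + 28 = 122, q_5 = 2*42 + 25 = 109.

1/1, 9/8, 19/17, 28/25, 47/42, 122/109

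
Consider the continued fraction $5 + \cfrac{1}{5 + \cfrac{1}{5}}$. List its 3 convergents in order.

Using the convergent recurrence p_i = a_i*p_{i-1} + p_{i-2}, q_i = a_i*q_{i-1} + q_{i-2} with p_{-2}=0, p_{-1}=1, q_{-2}=1, q_{-1}=0:
  i=0: a_0=5, p_0 = 5*1 + 0 = 5, q_0 = 5*0 + 1 = 1.
  i=1: a_1=5, p_1 = 5*5 + 1 = 26, q_1 = 5*1 + 0 = 5.
  i=2: a_2=5, p_2 = 5*26 + 5 = 135, q_2 = 5*5 + 1 = 26.

5/1, 26/5, 135/26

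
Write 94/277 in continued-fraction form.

[0; 2, 1, 17, 1, 4]

Run the Euclidean algorithm on 94 and 277; the successive quotients are the partial quotients a_0, a_1, ... (each step inverts the fractional part left over by the previous one):
  94 = 0*277 + 94, so a_0 = 0.
  277 = 2*94 + 89, so a_1 = 2.
  94 = 1*89 + 5, so a_2 = 1.
  89 = 17*5 + 4, so a_3 = 17.
  5 = 1*4 + 1, so a_4 = 1.
  4 = 4*1 + 0, so a_5 = 4.
The remainder reaches 0 after 6 divisions, so the expansion has 6 partial quotients, read off in order.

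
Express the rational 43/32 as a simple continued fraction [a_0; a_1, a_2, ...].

Run the Euclidean algorithm on 43 and 32; the successive quotients are the partial quotients a_0, a_1, ... (each step inverts the fractional part left over by the previous one):
  43 = 1*32 + 11, so a_0 = 1.
  32 = 2*11 + 10, so a_1 = 2.
  11 = 1*10 + 1, so a_2 = 1.
  10 = 10*1 + 0, so a_3 = 10.
The remainder reaches 0 after 4 divisions, so the expansion has 4 partial quotients, read off in order.

[1; 2, 1, 10]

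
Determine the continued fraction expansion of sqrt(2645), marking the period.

[51; (2, 3, 20, 3, 2, 102)]

Write x_i = (sqrt(2645) + m_i)/d_i with (m_0, d_0) = (0, 1). a_0 = floor(sqrt(2645)) = 51, since 51^2 = 2601 <= 2645 < 2704 = 52^2.
Iterate m_{i+1} = d_i*a_i - m_i, d_{i+1} = (2645 - m_{i+1}^2)/d_i, a_{i+1} = floor((a_0 + m_{i+1})/d_{i+1}):
  m_1 = 1*51 - 0 = 51, d_1 = (2645 - 51^2)/1 = 44/1 = 44, a_1 = floor((51 + 51)/44) = 2.
  m_2 = 44*2 - 51 = 37, d_2 = (2645 - 37^2)/44 = 1276/44 = 29, a_2 = floor((51 + 37)/29) = 3.
  m_3 = 29*3 - 37 = 50, d_3 = (2645 - 50^2)/29 = 145/29 = 5, a_3 = floor((51 + 50)/5) = 20.
  m_4 = 5*20 - 50 = 50, d_4 = (2645 - 50^2)/5 = 145/5 = 29, a_4 = floor((51 + 50)/29) = 3.
  m_5 = 29*3 - 50 = 37, d_5 = (2645 - 37^2)/29 = 1276/29 = 44, a_5 = floor((51 + 37)/44) = 2.
  m_6 = 44*2 - 37 = 51, d_6 = (2645 - 51^2)/44 = 44/44 = 1, a_6 = floor((51 + 51)/1) = 102.
  m_7 = 1*102 - 51 = 51, d_7 = (2645 - 51^2)/1 = 44/1 = 44: (m_7, d_7) = (m_1, d_1) = (51, 44), so from here the quotients repeat a_1, ..., a_6; the period length is 6.
Hence the expansion of sqrt(2645) is a_0 = 51 followed by the repeating block 2, 3, 20, 3, 2, 102 (period 6).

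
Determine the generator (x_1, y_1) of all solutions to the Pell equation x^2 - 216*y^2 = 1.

(x, y) = (485, 33)

First expand sqrt(216) as a continued fraction. With x_i = (sqrt(216) + m_i)/d_i and (m_0, d_0) = (0, 1): a_0 = floor(sqrt(216)) = 14, since 14^2 = 196 <= 216 < 225 = 15^2.
Iterate m_{i+1} = d_i*a_i - m_i, d_{i+1} = (216 - m_{i+1}^2)/d_i, a_{i+1} = floor((a_0 + m_{i+1})/d_{i+1}):
  m_1 = 1*14 - 0 = 14, d_1 = (216 - 14^2)/1 = 20/1 = 20, a_1 = floor((14 + 14)/20) = 1.
  m_2 = 20*1 - 14 = 6, d_2 = (216 - 6^2)/20 = 180/20 = 9, a_2 = floor((14 + 6)/9) = 2.
  m_3 = 9*2 - 6 = 12, d_3 = (216 - 12^2)/9 = 72/9 = 8, a_3 = floor((14 + 12)/8) = 3.
  m_4 = 8*3 - 12 = 12, d_4 = (216 - 12^2)/8 = 72/8 = 9, a_4 = floor((14 + 12)/9) = 2.
  m_5 = 9*2 - 12 = 6, d_5 = (216 - 6^2)/9 = 180/9 = 20, a_5 = floor((14 + 6)/20) = 1.
  m_6 = 20*1 - 6 = 14, d_6 = (216 - 14^2)/20 = 20/20 = 1, a_6 = floor((14 + 14)/1) = 28.
  m_7 = 1*28 - 14 = 14, d_7 = (216 - 14^2)/1 = 20/1 = 20: (m_7, d_7) = (m_1, d_1) = (14, 20), so from here the quotients repeat a_1, ..., a_6; the period length is 6.
So sqrt(216) = [14; (1, 2, 3, 2, 1, 28)] with period length k = 6.
k is even, so the fundamental solution of x^2 - 216y^2 = 1 is (p_{k-1}, q_{k-1}) = (p_5, q_5); compute convergents through index 5.
Convergents (p_i = a_i*p_{i-1} + p_{i-2}, q_i = a_i*q_{i-1} + q_{i-2} with p_{-2}=0, p_{-1}=1, q_{-2}=1, q_{-1}=0):
  i=0: a_0=14, p_0 = 14*1 + 0 = 14, q_0 = 14*0 + 1 = 1.
  i=1: a_1=1, p_1 = 1*14 + 1 = 15, q_1 = 1*1 + 0 = 1.
  i=2: a_2=2, p_2 = 2*15 + 14 = 44, q_2 = 2*1 + 1 = 3.
  i=3: a_3=3, p_3 = 3*44 + 15 = 147, q_3 = 3*3 + 1 = 10.
  i=4: a_4=2, p_4 = 2*147 + 44 = 338, q_4 = 2*10 + 3 = 23.
  i=5: a_5=1, p_5 = 1*338 + 147 = 485, q_5 = 1*23 + 10 = 33.
Check: 485^2 - 216*33^2 = 235225 - 235224 = 1, so (x, y) = (485, 33) solves the equation, and by the theorem it is the least positive solution.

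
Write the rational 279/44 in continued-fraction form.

Run the Euclidean algorithm on 279 and 44; the successive quotients are the partial quotients a_0, a_1, ... (each step inverts the fractional part left over by the previous one):
  279 = 6*44 + 15, so a_0 = 6.
  44 = 2*15 + 14, so a_1 = 2.
  15 = 1*14 + 1, so a_2 = 1.
  14 = 14*1 + 0, so a_3 = 14.
The remainder reaches 0 after 4 divisions, so the expansion has 4 partial quotients, read off in order.

[6; 2, 1, 14]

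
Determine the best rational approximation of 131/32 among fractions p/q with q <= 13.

45/11

Expand x = 131/32 as a continued fraction with the Euclidean algorithm:
  131 = 4*32 + 3, so a_0 = 4.
  32 = 10*3 + 2, so a_1 = 10.
  3 = 1*2 + 1, so a_2 = 1.
  2 = 2*1 + 0, so a_3 = 2.
so x = [4; 10, 1, 2].
Convergents (p_i = a_i*p_{i-1} + p_{i-2}, q_i = a_i*q_{i-1} + q_{i-2} with p_{-2}=0, p_{-1}=1, q_{-2}=1, q_{-1}=0), until the denominator exceeds 13:
  i=0: a_0=4, p_0 = 4*1 + 0 = 4, q_0 = 4*0 + 1 = 1.
  i=1: a_1=10, p_1 = 10*4 + 1 = 41, q_1 = 10*1 + 0 = 10.
  i=2: a_2=1, p_2 = 1*41 + 4 = 45, q_2 = 1*10 + 1 = 11.
  i=3: a_3=2, p_3 = 2*45 + 41 = 131, q_3 = 2*11 + 10 = 32.
q_3 = 32 > 13, so the last convergent with denominator <= 13 is p_2/q_2 = 45/11.
The closest fraction with denominator <= 13 is either p_2/q_2 or the intermediate fraction (k*p_2 + p_1)/(k*q_2 + q_1) with the largest k >= 1 whose denominator stays <= 13; these approach x as k grows, and every other convergent or intermediate fraction in range is farther away.
Largest k: floor((13 - q_1)/q_2) = floor((13 - 10)/11) = 0.
Since k = 0, no intermediate fraction beyond p_2/q_2 has denominator <= 13, so the convergent 45/11 is the closest (its error is |131*11 - 45*32|/(32*11) = 1/352).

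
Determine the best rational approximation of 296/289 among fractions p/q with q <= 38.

Expand x = 296/289 as a continued fraction with the Euclidean algorithm:
  296 = 1*289 + 7, so a_0 = 1.
  289 = 41*7 + 2, so a_1 = 41.
  7 = 3*2 + 1, so a_2 = 3.
  2 = 2*1 + 0, so a_3 = 2.
so x = [1; 41, 3, 2].
Convergents (p_i = a_i*p_{i-1} + p_{i-2}, q_i = a_i*q_{i-1} + q_{i-2} with p_{-2}=0, p_{-1}=1, q_{-2}=1, q_{-1}=0), until the denominator exceeds 38:
  i=0: a_0=1, p_0 = 1*1 + 0 = 1, q_0 = 1*0 + 1 = 1.
  i=1: a_1=41, p_1 = 41*1 + 1 = 42, q_1 = 41*1 + 0 = 41.
q_1 = 41 > 38, so the last convergent with denominator <= 38 is p_0/q_0 = 1/1.
The closest fraction with denominator <= 38 is either p_0/q_0 or the intermediate fraction (k*p_0 + p_{-1})/(k*q_0 + q_{-1}) with the largest k >= 1 whose denominator stays <= 38; these approach x as k grows, and every other convergent or intermediate fraction in range is farther away.
Largest k: floor((38 - q_{-1})/q_0) = floor((38 - 0)/1) = 38 (using the seeds p_{-1} = 1, q_{-1} = 0).
That gives (38*1 + 1)/(38*1 + 0) = 39/38.
Compare the errors: |x - 1/1| = |296*1 - 1*289|/(289*1) = 7/289, and |x - 39/38| = |296*38 - 39*289|/(289*38) = 23/10982.
Cross-multiplying, 23*289 = 6647 < 76874 = 7*10982, so 23/10982 is smaller: the intermediate fraction 39/38 is closer to x than 1/1.

39/38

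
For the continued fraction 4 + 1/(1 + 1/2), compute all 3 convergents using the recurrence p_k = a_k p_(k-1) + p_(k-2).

4/1, 5/1, 14/3

Using the convergent recurrence p_i = a_i*p_{i-1} + p_{i-2}, q_i = a_i*q_{i-1} + q_{i-2} with p_{-2}=0, p_{-1}=1, q_{-2}=1, q_{-1}=0:
  i=0: a_0=4, p_0 = 4*1 + 0 = 4, q_0 = 4*0 + 1 = 1.
  i=1: a_1=1, p_1 = 1*4 + 1 = 5, q_1 = 1*1 + 0 = 1.
  i=2: a_2=2, p_2 = 2*5 + 4 = 14, q_2 = 2*1 + 1 = 3.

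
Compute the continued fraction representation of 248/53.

[4; 1, 2, 8, 2]

Run the Euclidean algorithm on 248 and 53; the successive quotients are the partial quotients a_0, a_1, ... (each step inverts the fractional part left over by the previous one):
  248 = 4*53 + 36, so a_0 = 4.
  53 = 1*36 + 17, so a_1 = 1.
  36 = 2*17 + 2, so a_2 = 2.
  17 = 8*2 + 1, so a_3 = 8.
  2 = 2*1 + 0, so a_4 = 2.
The remainder reaches 0 after 5 divisions, so the expansion has 5 partial quotients, read off in order.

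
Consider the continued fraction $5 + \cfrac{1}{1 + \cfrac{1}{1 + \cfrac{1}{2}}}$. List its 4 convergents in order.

Using the convergent recurrence p_i = a_i*p_{i-1} + p_{i-2}, q_i = a_i*q_{i-1} + q_{i-2} with p_{-2}=0, p_{-1}=1, q_{-2}=1, q_{-1}=0:
  i=0: a_0=5, p_0 = 5*1 + 0 = 5, q_0 = 5*0 + 1 = 1.
  i=1: a_1=1, p_1 = 1*5 + 1 = 6, q_1 = 1*1 + 0 = 1.
  i=2: a_2=1, p_2 = 1*6 + 5 = 11, q_2 = 1*1 + 1 = 2.
  i=3: a_3=2, p_3 = 2*11 + 6 = 28, q_3 = 2*2 + 1 = 5.

5/1, 6/1, 11/2, 28/5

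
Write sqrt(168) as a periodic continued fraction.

Write x_i = (sqrt(168) + m_i)/d_i with (m_0, d_0) = (0, 1). a_0 = floor(sqrt(168)) = 12, since 12^2 = 144 <= 168 < 169 = 13^2.
Iterate m_{i+1} = d_i*a_i - m_i, d_{i+1} = (168 - m_{i+1}^2)/d_i, a_{i+1} = floor((a_0 + m_{i+1})/d_{i+1}):
  m_1 = 1*12 - 0 = 12, d_1 = (168 - 12^2)/1 = 24/1 = 24, a_1 = floor((12 + 12)/24) = 1.
  m_2 = 24*1 - 12 = 12, d_2 = (168 - 12^2)/24 = 24/24 = 1, a_2 = floor((12 + 12)/1) = 24.
  m_3 = 1*24 - 12 = 12, d_3 = (168 - 12^2)/1 = 24/1 = 24: (m_3, d_3) = (m_1, d_1) = (12, 24), so from here the quotients repeat a_1, a_2; the period length is 2.
Hence the expansion of sqrt(168) is a_0 = 12 followed by the repeating block 1, 24 (period 2).

[12; (1, 24)]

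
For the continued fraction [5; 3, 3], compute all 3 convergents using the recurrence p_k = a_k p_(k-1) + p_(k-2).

Using the convergent recurrence p_i = a_i*p_{i-1} + p_{i-2}, q_i = a_i*q_{i-1} + q_{i-2} with p_{-2}=0, p_{-1}=1, q_{-2}=1, q_{-1}=0:
  i=0: a_0=5, p_0 = 5*1 + 0 = 5, q_0 = 5*0 + 1 = 1.
  i=1: a_1=3, p_1 = 3*5 + 1 = 16, q_1 = 3*1 + 0 = 3.
  i=2: a_2=3, p_2 = 3*16 + 5 = 53, q_2 = 3*3 + 1 = 10.

5/1, 16/3, 53/10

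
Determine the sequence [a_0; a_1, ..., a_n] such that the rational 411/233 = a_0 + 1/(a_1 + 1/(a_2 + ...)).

Run the Euclidean algorithm on 411 and 233; the successive quotients are the partial quotients a_0, a_1, ... (each step inverts the fractional part left over by the previous one):
  411 = 1*233 + 178, so a_0 = 1.
  233 = 1*178 + 55, so a_1 = 1.
  178 = 3*55 + 13, so a_2 = 3.
  55 = 4*13 + 3, so a_3 = 4.
  13 = 4*3 + 1, so a_4 = 4.
  3 = 3*1 + 0, so a_5 = 3.
The remainder reaches 0 after 6 divisions, so the expansion has 6 partial quotients, read off in order.

[1; 1, 3, 4, 4, 3]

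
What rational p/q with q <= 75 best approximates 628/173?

Expand x = 628/173 as a continued fraction with the Euclidean algorithm:
  628 = 3*173 + 109, so a_0 = 3.
  173 = 1*109 + 64, so a_1 = 1.
  109 = 1*64 + 45, so a_2 = 1.
  64 = 1*45 + 19, so a_3 = 1.
  45 = 2*19 + 7, so a_4 = 2.
  19 = 2*7 + 5, so a_5 = 2.
  7 = 1*5 + 2, so a_6 = 1.
  5 = 2*2 + 1, so a_7 = 2.
  2 = 2*1 + 0, so a_8 = 2.
so x = [3; 1, 1, 1, 2, 2, 1, 2, 2].
Convergents (p_i = a_i*p_{i-1} + p_{i-2}, q_i = a_i*q_{i-1} + q_{i-2} with p_{-2}=0, p_{-1}=1, q_{-2}=1, q_{-1}=0), until the denominator exceeds 75:
  i=0: a_0=3, p_0 = 3*1 + 0 = 3, q_0 = 3*0 + 1 = 1.
  i=1: a_1=1, p_1 = 1*3 + 1 = 4, q_1 = 1*1 + 0 = 1.
  i=2: a_2=1, p_2 = 1*4 + 3 = 7, q_2 = 1*1 + 1 = 2.
  i=3: a_3=1, p_3 = 1*7 + 4 = 11, q_3 = 1*2 + 1 = 3.
  i=4: a_4=2, p_4 = 2*11 + 7 = 29, q_4 = 2*3 + 2 = 8.
  i=5: a_5=2, p_5 = 2*29 + 11 = 69, q_5 = 2*8 + 3 = 19.
  i=6: a_6=1, p_6 = 1*69 + 29 = 98, q_6 = 1*19 + 8 = 27.
  i=7: a_7=2, p_7 = 2*98 + 69 = 265, q_7 = 2*27 + 19 = 73.
  i=8: a_8=2, p_8 = 2*265 + 98 = 628, q_8 = 2*73 + 27 = 173.
q_8 = 173 > 75, so the last convergent with denominator <= 75 is p_7/q_7 = 265/73.
The closest fraction with denominator <= 75 is either p_7/q_7 or the intermediate fraction (k*p_7 + p_6)/(k*q_7 + q_6) with the largest k >= 1 whose denominator stays <= 75; these approach x as k grows, and every other convergent or intermediate fraction in range is farther away.
Largest k: floor((75 - q_6)/q_7) = floor((75 - 27)/73) = 0.
Since k = 0, no intermediate fraction beyond p_7/q_7 has denominator <= 75, so the convergent 265/73 is the closest (its error is |628*73 - 265*173|/(173*73) = 1/12629).

265/73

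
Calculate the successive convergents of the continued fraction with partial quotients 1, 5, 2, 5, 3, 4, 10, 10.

1/1, 6/5, 13/11, 71/60, 226/191, 975/824, 9976/8431, 100735/85134

Using the convergent recurrence p_i = a_i*p_{i-1} + p_{i-2}, q_i = a_i*q_{i-1} + q_{i-2} with p_{-2}=0, p_{-1}=1, q_{-2}=1, q_{-1}=0:
  i=0: a_0=1, p_0 = 1*1 + 0 = 1, q_0 = 1*0 + 1 = 1.
  i=1: a_1=5, p_1 = 5*1 + 1 = 6, q_1 = 5*1 + 0 = 5.
  i=2: a_2=2, p_2 = 2*6 + 1 = 13, q_2 = 2*5 + 1 = 11.
  i=3: a_3=5, p_3 = 5*13 + 6 = 71, q_3 = 5*11 + 5 = 60.
  i=4: a_4=3, p_4 = 3*71 + 13 = 226, q_4 = 3*60 + 11 = 191.
  i=5: a_5=4, p_5 = 4*226 + 71 = 975, q_5 = 4*191 + 60 = 824.
  i=6: a_6=10, p_6 = 10*975 + 226 = 9976, q_6 = 10*824 + 191 = 8431.
  i=7: a_7=10, p_7 = 10*9976 + 975 = 100735, q_7 = 10*8431 + 824 = 85134.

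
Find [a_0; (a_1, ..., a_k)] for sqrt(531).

[23; (23, 46)]

Write x_i = (sqrt(531) + m_i)/d_i with (m_0, d_0) = (0, 1). a_0 = floor(sqrt(531)) = 23, since 23^2 = 529 <= 531 < 576 = 24^2.
Iterate m_{i+1} = d_i*a_i - m_i, d_{i+1} = (531 - m_{i+1}^2)/d_i, a_{i+1} = floor((a_0 + m_{i+1})/d_{i+1}):
  m_1 = 1*23 - 0 = 23, d_1 = (531 - 23^2)/1 = 2/1 = 2, a_1 = floor((23 + 23)/2) = 23.
  m_2 = 2*23 - 23 = 23, d_2 = (531 - 23^2)/2 = 2/2 = 1, a_2 = floor((23 + 23)/1) = 46.
  m_3 = 1*46 - 23 = 23, d_3 = (531 - 23^2)/1 = 2/1 = 2: (m_3, d_3) = (m_1, d_1) = (23, 2), so from here the quotients repeat a_1, a_2; the period length is 2.
Hence the expansion of sqrt(531) is a_0 = 23 followed by the repeating block 23, 46 (period 2).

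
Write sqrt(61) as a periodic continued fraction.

[7; (1, 4, 3, 1, 2, 2, 1, 3, 4, 1, 14)]

Write x_i = (sqrt(61) + m_i)/d_i with (m_0, d_0) = (0, 1). a_0 = floor(sqrt(61)) = 7, since 7^2 = 49 <= 61 < 64 = 8^2.
Iterate m_{i+1} = d_i*a_i - m_i, d_{i+1} = (61 - m_{i+1}^2)/d_i, a_{i+1} = floor((a_0 + m_{i+1})/d_{i+1}):
  m_1 = 1*7 - 0 = 7, d_1 = (61 - 7^2)/1 = 12/1 = 12, a_1 = floor((7 + 7)/12) = 1.
  m_2 = 12*1 - 7 = 5, d_2 = (61 - 5^2)/12 = 36/12 = 3, a_2 = floor((7 + 5)/3) = 4.
  m_3 = 3*4 - 5 = 7, d_3 = (61 - 7^2)/3 = 12/3 = 4, a_3 = floor((7 + 7)/4) = 3.
  m_4 = 4*3 - 7 = 5, d_4 = (61 - 5^2)/4 = 36/4 = 9, a_4 = floor((7 + 5)/9) = 1.
  m_5 = 9*1 - 5 = 4, d_5 = (61 - 4^2)/9 = 45/9 = 5, a_5 = floor((7 + 4)/5) = 2.
  m_6 = 5*2 - 4 = 6, d_6 = (61 - 6^2)/5 = 25/5 = 5, a_6 = floor((7 + 6)/5) = 2.
  m_7 = 5*2 - 6 = 4, d_7 = (61 - 4^2)/5 = 45/5 = 9, a_7 = floor((7 + 4)/9) = 1.
  m_8 = 9*1 - 4 = 5, d_8 = (61 - 5^2)/9 = 36/9 = 4, a_8 = floor((7 + 5)/4) = 3.
  m_9 = 4*3 - 5 = 7, d_9 = (61 - 7^2)/4 = 12/4 = 3, a_9 = floor((7 + 7)/3) = 4.
  m_10 = 3*4 - 7 = 5, d_10 = (61 - 5^2)/3 = 36/3 = 12, a_10 = floor((7 + 5)/12) = 1.
  m_11 = 12*1 - 5 = 7, d_11 = (61 - 7^2)/12 = 12/12 = 1, a_11 = floor((7 + 7)/1) = 14.
  m_12 = 1*14 - 7 = 7, d_12 = (61 - 7^2)/1 = 12/1 = 12: (m_12, d_12) = (m_1, d_1) = (7, 12), so from here the quotients repeat a_1, ..., a_11; the period length is 11.
Hence the expansion of sqrt(61) is a_0 = 7 followed by the repeating block 1, 4, 3, 1, 2, 2, 1, 3, 4, 1, 14 (period 11).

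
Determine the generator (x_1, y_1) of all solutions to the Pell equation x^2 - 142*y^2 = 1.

(x, y) = (143, 12)

First expand sqrt(142) as a continued fraction. With x_i = (sqrt(142) + m_i)/d_i and (m_0, d_0) = (0, 1): a_0 = floor(sqrt(142)) = 11, since 11^2 = 121 <= 142 < 144 = 12^2.
Iterate m_{i+1} = d_i*a_i - m_i, d_{i+1} = (142 - m_{i+1}^2)/d_i, a_{i+1} = floor((a_0 + m_{i+1})/d_{i+1}):
  m_1 = 1*11 - 0 = 11, d_1 = (142 - 11^2)/1 = 21/1 = 21, a_1 = floor((11 + 11)/21) = 1.
  m_2 = 21*1 - 11 = 10, d_2 = (142 - 10^2)/21 = 42/21 = 2, a_2 = floor((11 + 10)/2) = 10.
  m_3 = 2*10 - 10 = 10, d_3 = (142 - 10^2)/2 = 42/2 = 21, a_3 = floor((11 + 10)/21) = 1.
  m_4 = 21*1 - 10 = 11, d_4 = (142 - 11^2)/21 = 21/21 = 1, a_4 = floor((11 + 11)/1) = 22.
  m_5 = 1*22 - 11 = 11, d_5 = (142 - 11^2)/1 = 21/1 = 21: (m_5, d_5) = (m_1, d_1) = (11, 21), so from here the quotients repeat a_1, ..., a_4; the period length is 4.
So sqrt(142) = [11; (1, 10, 1, 22)] with period length k = 4.
k is even, so the fundamental solution of x^2 - 142y^2 = 1 is (p_{k-1}, q_{k-1}) = (p_3, q_3); compute convergents through index 3.
Convergents (p_i = a_i*p_{i-1} + p_{i-2}, q_i = a_i*q_{i-1} + q_{i-2} with p_{-2}=0, p_{-1}=1, q_{-2}=1, q_{-1}=0):
  i=0: a_0=11, p_0 = 11*1 + 0 = 11, q_0 = 11*0 + 1 = 1.
  i=1: a_1=1, p_1 = 1*11 + 1 = 12, q_1 = 1*1 + 0 = 1.
  i=2: a_2=10, p_2 = 10*12 + 11 = 131, q_2 = 10*1 + 1 = 11.
  i=3: a_3=1, p_3 = 1*131 + 12 = 143, q_3 = 1*11 + 1 = 12.
Check: 143^2 - 142*12^2 = 20449 - 20448 = 1, so (x, y) = (143, 12) solves the equation, and by the theorem it is the least positive solution.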